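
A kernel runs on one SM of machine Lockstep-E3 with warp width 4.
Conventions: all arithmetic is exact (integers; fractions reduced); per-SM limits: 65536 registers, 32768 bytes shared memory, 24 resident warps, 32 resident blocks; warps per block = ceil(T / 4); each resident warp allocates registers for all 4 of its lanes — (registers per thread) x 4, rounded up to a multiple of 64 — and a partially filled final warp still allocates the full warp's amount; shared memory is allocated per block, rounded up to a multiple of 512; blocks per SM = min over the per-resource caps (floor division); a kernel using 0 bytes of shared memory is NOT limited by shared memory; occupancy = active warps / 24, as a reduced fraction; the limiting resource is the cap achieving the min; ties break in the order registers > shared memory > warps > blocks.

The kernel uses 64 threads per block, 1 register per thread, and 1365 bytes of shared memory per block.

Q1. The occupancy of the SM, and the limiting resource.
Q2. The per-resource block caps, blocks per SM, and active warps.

Answer: occupancy 2/3, limited by warps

registers: 64 blocks
shared memory: 21 blocks
warps: 1 block
blocks: 32 blocks

Answer: 1 block, 16 active warps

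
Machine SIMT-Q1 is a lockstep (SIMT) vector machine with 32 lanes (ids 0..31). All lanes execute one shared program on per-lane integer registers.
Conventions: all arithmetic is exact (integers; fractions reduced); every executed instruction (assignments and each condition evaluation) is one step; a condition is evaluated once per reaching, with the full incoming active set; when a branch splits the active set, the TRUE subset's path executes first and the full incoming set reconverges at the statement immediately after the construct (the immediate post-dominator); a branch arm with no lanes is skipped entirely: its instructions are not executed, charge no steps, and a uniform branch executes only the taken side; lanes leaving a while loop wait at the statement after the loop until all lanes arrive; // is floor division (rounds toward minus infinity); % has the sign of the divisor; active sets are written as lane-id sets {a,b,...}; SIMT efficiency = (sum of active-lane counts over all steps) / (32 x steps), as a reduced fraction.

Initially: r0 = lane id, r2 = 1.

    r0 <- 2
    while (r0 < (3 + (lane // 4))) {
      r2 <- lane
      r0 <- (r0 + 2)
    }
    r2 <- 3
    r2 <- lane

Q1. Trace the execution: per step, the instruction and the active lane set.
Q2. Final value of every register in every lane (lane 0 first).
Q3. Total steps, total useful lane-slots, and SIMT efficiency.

step 0: r0 <- 2                      {0,1,2,3,4,5,6,7,8,9,10,11,12,13,14,15,16,17,18,19,20,21,22,23,24,25,26,27,28,29,30,31}
step 1: eval (r0 < (3 + (lane // 4))) {0,1,2,3,4,5,6,7,8,9,10,11,12,13,14,15,16,17,18,19,20,21,22,23,24,25,26,27,28,29,30,31}
step 2: r2 <- lane                   {0,1,2,3,4,5,6,7,8,9,10,11,12,13,14,15,16,17,18,19,20,21,22,23,24,25,26,27,28,29,30,31}
step 3: r0 <- (r0 + 2)               {0,1,2,3,4,5,6,7,8,9,10,11,12,13,14,15,16,17,18,19,20,21,22,23,24,25,26,27,28,29,30,31}
step 4: eval (r0 < (3 + (lane // 4))) {0,1,2,3,4,5,6,7,8,9,10,11,12,13,14,15,16,17,18,19,20,21,22,23,24,25,26,27,28,29,30,31}
step 5: r2 <- lane                   {8,9,10,11,12,13,14,15,16,17,18,19,20,21,22,23,24,25,26,27,28,29,30,31}
step 6: r0 <- (r0 + 2)               {8,9,10,11,12,13,14,15,16,17,18,19,20,21,22,23,24,25,26,27,28,29,30,31}
step 7: eval (r0 < (3 + (lane // 4))) {8,9,10,11,12,13,14,15,16,17,18,19,20,21,22,23,24,25,26,27,28,29,30,31}
step 8: r2 <- lane                   {16,17,18,19,20,21,22,23,24,25,26,27,28,29,30,31}
step 9: r0 <- (r0 + 2)               {16,17,18,19,20,21,22,23,24,25,26,27,28,29,30,31}
step 10: eval (r0 < (3 + (lane // 4))) {16,17,18,19,20,21,22,23,24,25,26,27,28,29,30,31}
step 11: r2 <- lane                   {24,25,26,27,28,29,30,31}
step 12: r0 <- (r0 + 2)               {24,25,26,27,28,29,30,31}
step 13: eval (r0 < (3 + (lane // 4))) {24,25,26,27,28,29,30,31}
step 14: r2 <- 3                      {0,1,2,3,4,5,6,7,8,9,10,11,12,13,14,15,16,17,18,19,20,21,22,23,24,25,26,27,28,29,30,31}
step 15: r2 <- lane                   {0,1,2,3,4,5,6,7,8,9,10,11,12,13,14,15,16,17,18,19,20,21,22,23,24,25,26,27,28,29,30,31}

Answer: 16 steps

r0: 4,4,4,4,4,4,4,4,6,6,6,6,6,6,6,6,8,8,8,8,8,8,8,8,10,10,10,10,10,10,10,10
r2: 0,1,2,3,4,5,6,7,8,9,10,11,12,13,14,15,16,17,18,19,20,21,22,23,24,25,26,27,28,29,30,31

steps = 16; useful = 368; efficiency = 368/512 = 23/32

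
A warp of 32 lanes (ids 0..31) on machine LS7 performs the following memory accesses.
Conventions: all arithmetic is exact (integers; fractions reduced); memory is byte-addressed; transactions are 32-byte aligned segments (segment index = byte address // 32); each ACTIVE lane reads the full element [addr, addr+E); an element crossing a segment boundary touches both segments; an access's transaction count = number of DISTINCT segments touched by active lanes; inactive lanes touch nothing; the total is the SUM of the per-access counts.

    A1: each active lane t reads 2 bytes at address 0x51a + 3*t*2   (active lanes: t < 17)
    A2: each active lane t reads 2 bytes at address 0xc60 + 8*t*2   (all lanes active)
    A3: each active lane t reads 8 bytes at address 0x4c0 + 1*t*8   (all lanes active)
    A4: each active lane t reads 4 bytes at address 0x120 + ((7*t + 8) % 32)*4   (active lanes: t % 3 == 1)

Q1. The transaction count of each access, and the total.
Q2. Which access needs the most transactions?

A1: 4 transactions
A2: 16 transactions
A3: 8 transactions
A4: 4 transactions

Answer: 4,16,8,4; total 32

Answer: A2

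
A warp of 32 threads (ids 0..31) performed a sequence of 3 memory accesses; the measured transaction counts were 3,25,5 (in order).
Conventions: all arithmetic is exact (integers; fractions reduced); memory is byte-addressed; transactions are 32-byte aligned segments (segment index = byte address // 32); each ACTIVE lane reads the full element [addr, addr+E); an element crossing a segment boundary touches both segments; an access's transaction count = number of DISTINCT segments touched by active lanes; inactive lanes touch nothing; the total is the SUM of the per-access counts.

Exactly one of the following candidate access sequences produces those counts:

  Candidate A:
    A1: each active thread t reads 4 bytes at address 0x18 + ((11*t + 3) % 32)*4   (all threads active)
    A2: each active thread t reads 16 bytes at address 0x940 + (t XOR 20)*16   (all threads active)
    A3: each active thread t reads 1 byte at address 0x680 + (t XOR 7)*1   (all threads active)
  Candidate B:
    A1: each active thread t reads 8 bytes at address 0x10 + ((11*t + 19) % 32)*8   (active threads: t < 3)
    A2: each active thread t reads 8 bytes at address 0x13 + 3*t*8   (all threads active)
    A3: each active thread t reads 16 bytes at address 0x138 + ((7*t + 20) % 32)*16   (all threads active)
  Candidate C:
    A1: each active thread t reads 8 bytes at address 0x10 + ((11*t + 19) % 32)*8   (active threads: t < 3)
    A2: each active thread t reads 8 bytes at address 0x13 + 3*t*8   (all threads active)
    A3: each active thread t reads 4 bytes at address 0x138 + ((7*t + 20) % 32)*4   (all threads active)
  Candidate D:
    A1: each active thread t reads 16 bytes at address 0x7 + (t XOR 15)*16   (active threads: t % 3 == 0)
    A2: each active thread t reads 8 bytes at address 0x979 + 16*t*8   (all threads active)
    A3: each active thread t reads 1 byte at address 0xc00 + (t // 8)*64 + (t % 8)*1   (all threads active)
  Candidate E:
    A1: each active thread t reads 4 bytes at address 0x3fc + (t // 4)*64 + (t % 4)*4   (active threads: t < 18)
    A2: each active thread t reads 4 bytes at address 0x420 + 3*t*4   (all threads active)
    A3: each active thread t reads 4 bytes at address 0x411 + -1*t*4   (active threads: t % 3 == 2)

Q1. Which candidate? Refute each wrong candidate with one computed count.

A: A1 gives 5 transactions, not 3
B: A3 gives 17 transactions, not 5
D: A1 gives 16 transactions, not 3
E: A1 gives 10 transactions, not 3
C: all counts match (3,25,5)

Answer: C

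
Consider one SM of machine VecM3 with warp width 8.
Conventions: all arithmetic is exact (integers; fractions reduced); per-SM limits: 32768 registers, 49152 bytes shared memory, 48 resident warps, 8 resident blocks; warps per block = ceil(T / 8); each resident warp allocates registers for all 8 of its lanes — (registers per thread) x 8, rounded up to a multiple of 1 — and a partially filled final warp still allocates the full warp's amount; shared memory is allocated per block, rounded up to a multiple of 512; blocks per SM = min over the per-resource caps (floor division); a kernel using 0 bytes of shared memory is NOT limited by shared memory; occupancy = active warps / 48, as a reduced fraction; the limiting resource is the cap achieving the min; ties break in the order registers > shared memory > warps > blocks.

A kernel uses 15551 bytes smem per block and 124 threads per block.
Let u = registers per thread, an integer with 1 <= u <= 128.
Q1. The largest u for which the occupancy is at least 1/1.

Answer: u = 85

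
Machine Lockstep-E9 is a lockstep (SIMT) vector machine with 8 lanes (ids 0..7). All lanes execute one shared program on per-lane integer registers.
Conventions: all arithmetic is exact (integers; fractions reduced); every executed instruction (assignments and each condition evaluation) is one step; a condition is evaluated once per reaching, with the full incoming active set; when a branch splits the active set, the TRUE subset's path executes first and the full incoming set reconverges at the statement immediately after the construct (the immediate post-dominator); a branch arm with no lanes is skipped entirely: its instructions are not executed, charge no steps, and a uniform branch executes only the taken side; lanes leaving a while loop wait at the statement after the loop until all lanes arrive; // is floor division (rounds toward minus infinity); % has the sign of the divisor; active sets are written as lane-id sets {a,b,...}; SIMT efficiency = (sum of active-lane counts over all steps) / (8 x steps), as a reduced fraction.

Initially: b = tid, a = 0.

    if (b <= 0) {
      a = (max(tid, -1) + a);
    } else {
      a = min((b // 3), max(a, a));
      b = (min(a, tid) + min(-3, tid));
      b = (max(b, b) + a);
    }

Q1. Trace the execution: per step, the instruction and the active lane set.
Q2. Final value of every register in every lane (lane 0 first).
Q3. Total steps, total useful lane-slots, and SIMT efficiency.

step 0: eval (b <= 0)                {0,1,2,3,4,5,6,7}
step 1: a <- (max(tid, -1) + a)      {0}
step 2: a <- min((b // 3), max(a, a)) {1,2,3,4,5,6,7}
step 3: b <- (min(a, tid) + min(-3, tid)) {1,2,3,4,5,6,7}
step 4: b <- (max(b, b) + a)         {1,2,3,4,5,6,7}

Answer: 5 steps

b: 0,-3,-3,-3,-3,-3,-3,-3
a: 0,0,0,0,0,0,0,0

steps = 5; useful = 30; efficiency = 30/40 = 3/4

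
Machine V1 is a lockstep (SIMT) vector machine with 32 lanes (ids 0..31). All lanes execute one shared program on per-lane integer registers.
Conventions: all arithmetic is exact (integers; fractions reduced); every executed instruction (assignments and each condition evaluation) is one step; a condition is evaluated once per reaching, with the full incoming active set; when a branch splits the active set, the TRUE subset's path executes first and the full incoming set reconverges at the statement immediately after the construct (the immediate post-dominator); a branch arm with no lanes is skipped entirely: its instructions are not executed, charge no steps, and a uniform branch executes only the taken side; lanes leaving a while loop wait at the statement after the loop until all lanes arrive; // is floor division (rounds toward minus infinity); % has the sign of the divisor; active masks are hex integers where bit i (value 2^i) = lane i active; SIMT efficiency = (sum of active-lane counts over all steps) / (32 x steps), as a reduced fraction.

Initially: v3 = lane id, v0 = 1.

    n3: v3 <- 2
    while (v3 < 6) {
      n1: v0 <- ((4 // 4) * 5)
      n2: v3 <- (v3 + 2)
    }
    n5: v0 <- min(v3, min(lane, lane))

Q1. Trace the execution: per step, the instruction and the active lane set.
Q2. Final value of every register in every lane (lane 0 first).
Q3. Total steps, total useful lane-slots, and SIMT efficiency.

step 0: v3 <- 2                      0xffffffff
step 1: eval (v3 < 6)                0xffffffff
step 2: v0 <- ((4 // 4) * 5)         0xffffffff
step 3: v3 <- (v3 + 2)               0xffffffff
step 4: eval (v3 < 6)                0xffffffff
step 5: v0 <- ((4 // 4) * 5)         0xffffffff
step 6: v3 <- (v3 + 2)               0xffffffff
step 7: eval (v3 < 6)                0xffffffff
step 8: v0 <- min(v3, min(lane, lane)) 0xffffffff

Answer: 9 steps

v3: 6,6,6,6,6,6,6,6,6,6,6,6,6,6,6,6,6,6,6,6,6,6,6,6,6,6,6,6,6,6,6,6
v0: 0,1,2,3,4,5,6,6,6,6,6,6,6,6,6,6,6,6,6,6,6,6,6,6,6,6,6,6,6,6,6,6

steps = 9; useful = 288; efficiency = 288/288 = 1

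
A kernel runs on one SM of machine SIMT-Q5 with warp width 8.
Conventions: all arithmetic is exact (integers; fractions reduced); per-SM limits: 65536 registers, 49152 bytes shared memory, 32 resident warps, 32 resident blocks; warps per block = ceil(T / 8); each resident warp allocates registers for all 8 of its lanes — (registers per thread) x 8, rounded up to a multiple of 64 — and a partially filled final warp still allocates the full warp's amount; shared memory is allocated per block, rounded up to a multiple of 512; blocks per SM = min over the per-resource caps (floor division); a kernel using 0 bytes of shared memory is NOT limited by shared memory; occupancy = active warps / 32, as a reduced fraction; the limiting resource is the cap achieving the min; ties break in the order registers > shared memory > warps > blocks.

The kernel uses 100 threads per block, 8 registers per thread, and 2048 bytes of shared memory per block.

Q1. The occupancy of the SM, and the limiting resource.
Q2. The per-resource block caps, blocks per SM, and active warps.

Answer: occupancy 13/16, limited by warps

registers: 78 blocks
shared memory: 24 blocks
warps: 2 blocks
blocks: 32 blocks

Answer: 2 blocks, 26 active warps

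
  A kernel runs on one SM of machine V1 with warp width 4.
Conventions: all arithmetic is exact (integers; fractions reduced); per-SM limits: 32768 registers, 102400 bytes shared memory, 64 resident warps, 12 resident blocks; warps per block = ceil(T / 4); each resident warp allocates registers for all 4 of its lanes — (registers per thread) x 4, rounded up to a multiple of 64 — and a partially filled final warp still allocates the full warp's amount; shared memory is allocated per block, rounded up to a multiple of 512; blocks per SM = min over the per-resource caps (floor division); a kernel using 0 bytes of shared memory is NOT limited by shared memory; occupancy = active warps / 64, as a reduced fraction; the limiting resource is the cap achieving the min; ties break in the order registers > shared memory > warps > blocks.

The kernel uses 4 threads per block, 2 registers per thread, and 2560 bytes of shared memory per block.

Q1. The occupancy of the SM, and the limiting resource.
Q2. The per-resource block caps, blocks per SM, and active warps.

Answer: occupancy 3/16, limited by blocks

registers: 512 blocks
shared memory: 40 blocks
warps: 64 blocks
blocks: 12 blocks

Answer: 12 blocks, 12 active warps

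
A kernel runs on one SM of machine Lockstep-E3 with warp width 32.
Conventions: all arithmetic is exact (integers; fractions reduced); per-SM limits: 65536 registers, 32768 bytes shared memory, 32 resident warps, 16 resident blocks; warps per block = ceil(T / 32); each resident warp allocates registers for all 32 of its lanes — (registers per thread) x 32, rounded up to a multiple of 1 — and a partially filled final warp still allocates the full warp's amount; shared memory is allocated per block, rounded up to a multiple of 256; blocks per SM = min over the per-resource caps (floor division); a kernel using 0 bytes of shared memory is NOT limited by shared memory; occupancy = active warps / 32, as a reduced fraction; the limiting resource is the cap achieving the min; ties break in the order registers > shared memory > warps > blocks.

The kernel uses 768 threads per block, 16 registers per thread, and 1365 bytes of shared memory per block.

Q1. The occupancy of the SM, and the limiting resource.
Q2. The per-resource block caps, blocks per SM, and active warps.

Answer: occupancy 3/4, limited by warps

registers: 5 blocks
shared memory: 21 blocks
warps: 1 block
blocks: 16 blocks

Answer: 1 block, 24 active warps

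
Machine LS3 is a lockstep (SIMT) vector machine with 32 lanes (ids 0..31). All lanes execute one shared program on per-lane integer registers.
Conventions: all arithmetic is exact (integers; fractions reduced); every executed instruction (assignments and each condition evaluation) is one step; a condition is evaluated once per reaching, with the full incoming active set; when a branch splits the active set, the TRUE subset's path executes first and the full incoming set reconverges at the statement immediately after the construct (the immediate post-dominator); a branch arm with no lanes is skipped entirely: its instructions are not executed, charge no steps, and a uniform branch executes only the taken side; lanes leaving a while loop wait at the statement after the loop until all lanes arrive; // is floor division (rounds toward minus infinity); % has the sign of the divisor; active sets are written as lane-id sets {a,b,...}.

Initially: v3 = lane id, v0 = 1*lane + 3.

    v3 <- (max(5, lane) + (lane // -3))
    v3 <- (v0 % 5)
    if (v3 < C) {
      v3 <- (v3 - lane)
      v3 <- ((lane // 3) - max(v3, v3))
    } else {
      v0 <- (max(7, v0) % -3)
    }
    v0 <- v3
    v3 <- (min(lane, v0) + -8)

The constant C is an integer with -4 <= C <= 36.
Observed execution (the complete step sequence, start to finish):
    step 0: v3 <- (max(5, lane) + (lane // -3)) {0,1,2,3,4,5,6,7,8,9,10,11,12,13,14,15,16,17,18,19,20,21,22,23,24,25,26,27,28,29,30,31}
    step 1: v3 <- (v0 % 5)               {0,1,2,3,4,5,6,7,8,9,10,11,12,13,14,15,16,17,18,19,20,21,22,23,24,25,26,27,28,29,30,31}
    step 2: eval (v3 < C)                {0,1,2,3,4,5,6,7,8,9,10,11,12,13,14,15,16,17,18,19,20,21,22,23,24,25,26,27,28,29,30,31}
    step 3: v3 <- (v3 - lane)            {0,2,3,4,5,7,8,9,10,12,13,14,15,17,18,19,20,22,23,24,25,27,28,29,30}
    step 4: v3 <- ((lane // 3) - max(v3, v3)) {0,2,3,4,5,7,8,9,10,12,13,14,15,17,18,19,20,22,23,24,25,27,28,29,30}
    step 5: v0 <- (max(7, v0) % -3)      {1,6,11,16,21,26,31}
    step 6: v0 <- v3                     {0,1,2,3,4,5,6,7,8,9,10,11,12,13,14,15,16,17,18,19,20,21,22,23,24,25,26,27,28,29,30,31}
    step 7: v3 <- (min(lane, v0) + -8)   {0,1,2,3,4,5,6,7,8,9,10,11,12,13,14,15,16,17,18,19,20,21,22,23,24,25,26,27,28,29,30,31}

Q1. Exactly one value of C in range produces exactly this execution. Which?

Answer: C = 4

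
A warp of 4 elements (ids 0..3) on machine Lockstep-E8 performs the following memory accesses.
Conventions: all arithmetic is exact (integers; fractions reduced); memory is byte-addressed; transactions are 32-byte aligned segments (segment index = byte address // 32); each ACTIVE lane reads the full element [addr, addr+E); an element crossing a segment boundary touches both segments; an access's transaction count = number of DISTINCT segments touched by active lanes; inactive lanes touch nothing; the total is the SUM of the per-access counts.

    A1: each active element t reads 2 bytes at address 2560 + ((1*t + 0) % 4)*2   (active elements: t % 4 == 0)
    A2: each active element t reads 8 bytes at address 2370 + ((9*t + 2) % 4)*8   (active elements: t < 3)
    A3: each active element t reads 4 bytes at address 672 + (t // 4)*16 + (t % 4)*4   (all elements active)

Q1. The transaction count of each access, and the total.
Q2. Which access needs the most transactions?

A1: 1 transaction
A2: 2 transactions
A3: 1 transaction

Answer: 1,2,1; total 4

Answer: A2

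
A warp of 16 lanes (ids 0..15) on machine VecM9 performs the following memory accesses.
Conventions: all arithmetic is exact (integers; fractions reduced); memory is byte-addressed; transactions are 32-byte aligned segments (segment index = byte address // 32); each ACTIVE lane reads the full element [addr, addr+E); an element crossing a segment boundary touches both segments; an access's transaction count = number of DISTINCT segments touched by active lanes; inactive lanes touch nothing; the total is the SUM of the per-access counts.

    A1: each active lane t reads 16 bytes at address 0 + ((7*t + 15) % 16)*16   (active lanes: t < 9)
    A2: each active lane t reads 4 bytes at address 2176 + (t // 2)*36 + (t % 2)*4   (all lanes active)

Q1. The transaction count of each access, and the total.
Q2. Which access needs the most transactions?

A1: 8 transactions
A2: 9 transactions

Answer: 8,9; total 17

Answer: A2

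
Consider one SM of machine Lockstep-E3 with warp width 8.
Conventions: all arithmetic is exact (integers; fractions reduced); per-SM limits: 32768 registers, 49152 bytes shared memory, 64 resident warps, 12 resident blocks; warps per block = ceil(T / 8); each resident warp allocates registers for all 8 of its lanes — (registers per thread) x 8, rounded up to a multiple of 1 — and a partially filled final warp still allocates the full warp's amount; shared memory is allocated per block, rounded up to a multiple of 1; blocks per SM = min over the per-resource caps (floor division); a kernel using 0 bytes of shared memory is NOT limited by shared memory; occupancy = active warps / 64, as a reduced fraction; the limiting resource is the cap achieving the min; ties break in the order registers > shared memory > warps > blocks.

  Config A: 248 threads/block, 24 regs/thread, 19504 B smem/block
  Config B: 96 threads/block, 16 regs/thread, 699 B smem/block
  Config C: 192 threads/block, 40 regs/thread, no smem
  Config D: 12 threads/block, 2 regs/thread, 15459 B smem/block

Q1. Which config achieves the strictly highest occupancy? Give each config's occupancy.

occupancies: A 31/32, B 15/16, C 3/4, D 3/32

Answer: A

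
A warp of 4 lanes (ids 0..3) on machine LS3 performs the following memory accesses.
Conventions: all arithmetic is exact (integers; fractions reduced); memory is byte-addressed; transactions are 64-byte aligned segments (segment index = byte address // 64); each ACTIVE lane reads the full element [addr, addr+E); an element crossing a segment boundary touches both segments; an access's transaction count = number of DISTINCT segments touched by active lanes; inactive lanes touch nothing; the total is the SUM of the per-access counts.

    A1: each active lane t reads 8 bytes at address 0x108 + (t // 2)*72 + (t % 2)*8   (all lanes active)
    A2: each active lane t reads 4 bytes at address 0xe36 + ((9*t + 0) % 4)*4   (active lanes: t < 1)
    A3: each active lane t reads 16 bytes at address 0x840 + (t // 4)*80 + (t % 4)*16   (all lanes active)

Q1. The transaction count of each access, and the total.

A1: 2 transactions
A2: 1 transaction
A3: 1 transaction

Answer: 2,1,1; total 4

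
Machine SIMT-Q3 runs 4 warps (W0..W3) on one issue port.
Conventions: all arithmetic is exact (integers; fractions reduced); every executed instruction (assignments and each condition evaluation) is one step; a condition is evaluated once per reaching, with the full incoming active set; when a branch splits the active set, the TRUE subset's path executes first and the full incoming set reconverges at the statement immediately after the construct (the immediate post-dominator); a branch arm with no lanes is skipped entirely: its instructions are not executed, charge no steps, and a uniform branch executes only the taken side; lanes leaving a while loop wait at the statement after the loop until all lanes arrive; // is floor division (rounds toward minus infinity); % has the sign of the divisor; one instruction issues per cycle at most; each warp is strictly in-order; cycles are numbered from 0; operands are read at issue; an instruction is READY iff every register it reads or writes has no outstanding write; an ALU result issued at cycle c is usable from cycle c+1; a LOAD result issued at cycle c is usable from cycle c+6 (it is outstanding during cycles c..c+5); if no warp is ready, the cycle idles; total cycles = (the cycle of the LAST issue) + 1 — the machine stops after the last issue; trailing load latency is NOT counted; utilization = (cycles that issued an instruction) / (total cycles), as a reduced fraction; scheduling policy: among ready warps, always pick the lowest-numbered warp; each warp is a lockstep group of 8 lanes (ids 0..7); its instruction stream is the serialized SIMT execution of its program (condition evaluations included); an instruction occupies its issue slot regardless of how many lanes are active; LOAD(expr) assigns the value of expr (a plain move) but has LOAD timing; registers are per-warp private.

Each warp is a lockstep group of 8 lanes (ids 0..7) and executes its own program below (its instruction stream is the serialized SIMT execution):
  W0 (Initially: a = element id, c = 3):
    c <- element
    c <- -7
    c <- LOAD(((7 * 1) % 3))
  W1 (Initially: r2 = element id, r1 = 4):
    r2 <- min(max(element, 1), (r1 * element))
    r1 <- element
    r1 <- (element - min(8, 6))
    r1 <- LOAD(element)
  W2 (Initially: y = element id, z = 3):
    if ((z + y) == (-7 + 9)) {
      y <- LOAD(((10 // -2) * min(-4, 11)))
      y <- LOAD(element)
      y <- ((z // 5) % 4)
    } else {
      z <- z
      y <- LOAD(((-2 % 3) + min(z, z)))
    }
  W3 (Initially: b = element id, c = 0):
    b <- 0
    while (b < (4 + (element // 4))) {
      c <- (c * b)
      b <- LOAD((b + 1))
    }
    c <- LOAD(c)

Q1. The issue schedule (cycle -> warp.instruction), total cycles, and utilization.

cycle 0: W0.I0
cycle 1: W0.I1
cycle 2: W0.I2
cycle 3: W1.I0
cycle 4: W1.I1
cycle 5: W1.I2
cycle 6: W1.I3
cycle 7: W2.I0
cycle 8: W2.I1
cycle 9: W2.I2
cycle 10: W3.I0
cycle 11: W3.I1
cycle 12: W3.I2
cycle 13: W3.I3
cycle 14: idle
cycle 15: idle
cycle 16: idle
cycle 17: idle
cycle 18: idle
cycle 19: W3.I4
cycle 20: W3.I5
cycle 21: W3.I6
cycle 22: idle
cycle 23: idle
cycle 24: idle
cycle 25: idle
cycle 26: idle
cycle 27: W3.I7
cycle 28: W3.I8
cycle 29: W3.I9
cycle 30: idle
cycle 31: idle
cycle 32: idle
cycle 33: idle
cycle 34: idle
cycle 35: W3.I10
cycle 36: W3.I11
cycle 37: W3.I12
cycle 38: idle
cycle 39: idle
cycle 40: idle
cycle 41: idle
cycle 42: idle
cycle 43: W3.I13
cycle 44: W3.I14
cycle 45: W3.I15
cycle 46: idle
cycle 47: idle
cycle 48: idle
cycle 49: idle
cycle 50: idle
cycle 51: W3.I16
cycle 52: W3.I17

Answer: 53 cycles, utilization 28/53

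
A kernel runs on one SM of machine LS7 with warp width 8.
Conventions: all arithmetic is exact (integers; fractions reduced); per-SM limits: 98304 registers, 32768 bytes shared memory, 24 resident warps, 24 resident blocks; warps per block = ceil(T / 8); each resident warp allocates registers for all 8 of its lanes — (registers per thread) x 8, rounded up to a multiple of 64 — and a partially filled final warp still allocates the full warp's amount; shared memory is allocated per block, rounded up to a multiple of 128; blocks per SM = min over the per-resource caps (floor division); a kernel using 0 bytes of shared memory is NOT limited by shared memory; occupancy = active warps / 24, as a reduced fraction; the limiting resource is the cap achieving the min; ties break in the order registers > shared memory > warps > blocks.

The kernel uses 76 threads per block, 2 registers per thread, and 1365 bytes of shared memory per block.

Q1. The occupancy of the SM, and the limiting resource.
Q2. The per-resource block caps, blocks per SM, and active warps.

Answer: occupancy 5/6, limited by warps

registers: 153 blocks
shared memory: 23 blocks
warps: 2 blocks
blocks: 24 blocks

Answer: 2 blocks, 20 active warps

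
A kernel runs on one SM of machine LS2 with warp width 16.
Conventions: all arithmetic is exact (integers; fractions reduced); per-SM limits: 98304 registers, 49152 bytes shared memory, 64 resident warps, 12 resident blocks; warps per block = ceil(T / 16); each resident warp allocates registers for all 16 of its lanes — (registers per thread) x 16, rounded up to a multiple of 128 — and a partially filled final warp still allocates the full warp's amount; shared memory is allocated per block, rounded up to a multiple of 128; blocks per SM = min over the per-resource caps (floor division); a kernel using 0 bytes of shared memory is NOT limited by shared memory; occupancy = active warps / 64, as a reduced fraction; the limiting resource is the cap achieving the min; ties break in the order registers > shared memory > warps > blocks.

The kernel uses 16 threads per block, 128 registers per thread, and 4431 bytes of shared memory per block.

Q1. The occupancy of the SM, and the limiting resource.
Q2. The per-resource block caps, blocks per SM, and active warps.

Answer: occupancy 5/32, limited by shared memory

registers: 48 blocks
shared memory: 10 blocks
warps: 64 blocks
blocks: 12 blocks

Answer: 10 blocks, 10 active warps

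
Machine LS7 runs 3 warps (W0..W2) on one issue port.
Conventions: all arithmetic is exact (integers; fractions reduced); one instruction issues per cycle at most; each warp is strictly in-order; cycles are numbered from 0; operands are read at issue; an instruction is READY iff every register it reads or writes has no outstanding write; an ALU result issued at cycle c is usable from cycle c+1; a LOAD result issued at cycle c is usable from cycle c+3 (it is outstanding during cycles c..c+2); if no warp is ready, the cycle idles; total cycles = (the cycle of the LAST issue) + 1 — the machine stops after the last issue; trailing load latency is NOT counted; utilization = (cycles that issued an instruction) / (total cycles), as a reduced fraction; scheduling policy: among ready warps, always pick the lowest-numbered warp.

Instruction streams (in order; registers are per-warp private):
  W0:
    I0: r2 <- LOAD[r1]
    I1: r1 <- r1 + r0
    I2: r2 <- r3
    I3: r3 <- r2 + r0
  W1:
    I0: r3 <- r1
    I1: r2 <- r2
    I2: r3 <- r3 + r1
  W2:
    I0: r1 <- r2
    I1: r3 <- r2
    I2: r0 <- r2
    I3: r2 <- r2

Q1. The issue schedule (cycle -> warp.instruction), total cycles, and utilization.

cycle 0: W0.I0
cycle 1: W0.I1
cycle 2: W1.I0
cycle 3: W0.I2
cycle 4: W0.I3
cycle 5: W1.I1
cycle 6: W1.I2
cycle 7: W2.I0
cycle 8: W2.I1
cycle 9: W2.I2
cycle 10: W2.I3

Answer: 11 cycles, utilization 1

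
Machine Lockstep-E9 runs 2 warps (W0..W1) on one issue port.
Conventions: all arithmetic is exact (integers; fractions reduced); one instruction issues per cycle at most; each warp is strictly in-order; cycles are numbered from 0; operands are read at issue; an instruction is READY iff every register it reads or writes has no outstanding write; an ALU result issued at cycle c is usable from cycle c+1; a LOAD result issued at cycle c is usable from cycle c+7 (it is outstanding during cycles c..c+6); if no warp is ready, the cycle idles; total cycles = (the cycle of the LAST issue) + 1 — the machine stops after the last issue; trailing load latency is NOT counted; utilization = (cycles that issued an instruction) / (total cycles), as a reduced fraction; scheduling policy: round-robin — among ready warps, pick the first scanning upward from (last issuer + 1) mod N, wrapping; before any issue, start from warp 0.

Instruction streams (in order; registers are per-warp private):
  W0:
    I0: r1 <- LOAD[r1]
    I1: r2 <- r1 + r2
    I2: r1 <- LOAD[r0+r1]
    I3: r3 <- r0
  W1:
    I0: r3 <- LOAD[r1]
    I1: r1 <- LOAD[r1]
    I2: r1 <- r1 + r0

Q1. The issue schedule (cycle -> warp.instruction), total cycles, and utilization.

cycle 0: W0.I0
cycle 1: W1.I0
cycle 2: W1.I1
cycle 3: idle
cycle 4: idle
cycle 5: idle
cycle 6: idle
cycle 7: W0.I1
cycle 8: W0.I2
cycle 9: W1.I2
cycle 10: W0.I3

Answer: 11 cycles, utilization 7/11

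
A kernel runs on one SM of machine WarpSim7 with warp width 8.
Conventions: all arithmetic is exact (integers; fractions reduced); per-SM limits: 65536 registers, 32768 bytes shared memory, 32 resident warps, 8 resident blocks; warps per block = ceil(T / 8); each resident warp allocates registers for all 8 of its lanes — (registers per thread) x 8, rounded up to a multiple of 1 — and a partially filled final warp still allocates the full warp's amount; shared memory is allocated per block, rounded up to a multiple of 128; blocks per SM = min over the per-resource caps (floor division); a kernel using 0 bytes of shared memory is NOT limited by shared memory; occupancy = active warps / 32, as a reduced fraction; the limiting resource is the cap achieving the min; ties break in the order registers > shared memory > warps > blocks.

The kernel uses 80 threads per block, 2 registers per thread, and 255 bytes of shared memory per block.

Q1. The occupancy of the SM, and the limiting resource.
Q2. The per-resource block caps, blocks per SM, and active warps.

Answer: occupancy 15/16, limited by warps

registers: 409 blocks
shared memory: 128 blocks
warps: 3 blocks
blocks: 8 blocks

Answer: 3 blocks, 30 active warps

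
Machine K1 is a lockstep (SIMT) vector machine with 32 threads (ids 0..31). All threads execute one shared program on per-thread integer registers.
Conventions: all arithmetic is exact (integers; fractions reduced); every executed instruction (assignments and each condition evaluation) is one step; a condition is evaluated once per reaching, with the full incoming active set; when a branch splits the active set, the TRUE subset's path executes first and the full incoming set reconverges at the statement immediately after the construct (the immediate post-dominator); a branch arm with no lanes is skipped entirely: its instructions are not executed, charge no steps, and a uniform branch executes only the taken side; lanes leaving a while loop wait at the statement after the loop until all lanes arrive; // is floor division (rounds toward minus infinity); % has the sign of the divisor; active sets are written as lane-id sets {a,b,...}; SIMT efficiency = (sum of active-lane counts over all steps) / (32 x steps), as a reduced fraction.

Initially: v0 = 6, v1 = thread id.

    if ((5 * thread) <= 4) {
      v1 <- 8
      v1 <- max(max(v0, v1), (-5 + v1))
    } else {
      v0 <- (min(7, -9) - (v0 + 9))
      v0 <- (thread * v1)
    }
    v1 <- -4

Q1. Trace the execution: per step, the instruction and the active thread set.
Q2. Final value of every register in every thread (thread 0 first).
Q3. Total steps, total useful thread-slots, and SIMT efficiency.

step 0: eval ((5 * thread) <= 4)     {0,1,2,3,4,5,6,7,8,9,10,11,12,13,14,15,16,17,18,19,20,21,22,23,24,25,26,27,28,29,30,31}
step 1: v1 <- 8                      {0}
step 2: v1 <- max(max(v0, v1), (-5 + v1)) {0}
step 3: v0 <- (min(7, -9) - (v0 + 9)) {1,2,3,4,5,6,7,8,9,10,11,12,13,14,15,16,17,18,19,20,21,22,23,24,25,26,27,28,29,30,31}
step 4: v0 <- (thread * v1)          {1,2,3,4,5,6,7,8,9,10,11,12,13,14,15,16,17,18,19,20,21,22,23,24,25,26,27,28,29,30,31}
step 5: v1 <- -4                     {0,1,2,3,4,5,6,7,8,9,10,11,12,13,14,15,16,17,18,19,20,21,22,23,24,25,26,27,28,29,30,31}

Answer: 6 steps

v0: 6,1,4,9,16,25,36,49,64,81,100,121,144,169,196,225,256,289,324,361,400,441,484,529,576,625,676,729,784,841,900,961
v1: -4,-4,-4,-4,-4,-4,-4,-4,-4,-4,-4,-4,-4,-4,-4,-4,-4,-4,-4,-4,-4,-4,-4,-4,-4,-4,-4,-4,-4,-4,-4,-4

steps = 6; useful = 128; efficiency = 128/192 = 2/3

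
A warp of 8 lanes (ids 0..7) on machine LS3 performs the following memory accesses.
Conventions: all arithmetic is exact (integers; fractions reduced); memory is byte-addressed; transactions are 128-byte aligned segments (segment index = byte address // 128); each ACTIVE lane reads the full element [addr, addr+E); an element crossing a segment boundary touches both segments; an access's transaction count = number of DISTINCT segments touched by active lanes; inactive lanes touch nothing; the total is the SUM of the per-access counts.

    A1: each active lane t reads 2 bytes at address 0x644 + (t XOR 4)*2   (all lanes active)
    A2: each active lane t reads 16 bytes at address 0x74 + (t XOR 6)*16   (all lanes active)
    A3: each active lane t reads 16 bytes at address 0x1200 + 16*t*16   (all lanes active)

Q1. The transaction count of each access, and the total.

A1: 1 transaction
A2: 2 transactions
A3: 8 transactions

Answer: 1,2,8; total 11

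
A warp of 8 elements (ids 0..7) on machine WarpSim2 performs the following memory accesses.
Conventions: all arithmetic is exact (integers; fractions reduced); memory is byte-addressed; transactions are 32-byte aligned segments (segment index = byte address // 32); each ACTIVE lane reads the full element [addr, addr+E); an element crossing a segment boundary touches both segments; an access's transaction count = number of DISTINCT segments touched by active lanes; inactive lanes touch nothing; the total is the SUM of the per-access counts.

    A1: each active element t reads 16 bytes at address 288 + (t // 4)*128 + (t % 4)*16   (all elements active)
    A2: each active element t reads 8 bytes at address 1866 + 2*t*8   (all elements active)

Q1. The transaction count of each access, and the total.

A1: 4 transactions
A2: 5 transactions

Answer: 4,5; total 9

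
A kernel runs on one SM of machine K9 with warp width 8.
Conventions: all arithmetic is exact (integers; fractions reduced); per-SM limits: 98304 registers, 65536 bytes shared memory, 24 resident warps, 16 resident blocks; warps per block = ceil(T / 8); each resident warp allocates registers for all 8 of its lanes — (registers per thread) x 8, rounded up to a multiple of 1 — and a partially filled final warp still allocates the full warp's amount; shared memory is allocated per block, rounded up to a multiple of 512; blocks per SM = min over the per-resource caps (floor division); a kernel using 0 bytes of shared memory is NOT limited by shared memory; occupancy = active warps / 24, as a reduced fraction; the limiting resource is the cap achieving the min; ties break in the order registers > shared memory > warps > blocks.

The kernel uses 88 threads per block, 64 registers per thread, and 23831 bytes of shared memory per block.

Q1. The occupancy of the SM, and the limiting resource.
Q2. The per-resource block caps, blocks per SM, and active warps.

Answer: occupancy 11/12, limited by shared memory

registers: 17 blocks
shared memory: 2 blocks
warps: 2 blocks
blocks: 16 blocks

Answer: 2 blocks, 22 active warps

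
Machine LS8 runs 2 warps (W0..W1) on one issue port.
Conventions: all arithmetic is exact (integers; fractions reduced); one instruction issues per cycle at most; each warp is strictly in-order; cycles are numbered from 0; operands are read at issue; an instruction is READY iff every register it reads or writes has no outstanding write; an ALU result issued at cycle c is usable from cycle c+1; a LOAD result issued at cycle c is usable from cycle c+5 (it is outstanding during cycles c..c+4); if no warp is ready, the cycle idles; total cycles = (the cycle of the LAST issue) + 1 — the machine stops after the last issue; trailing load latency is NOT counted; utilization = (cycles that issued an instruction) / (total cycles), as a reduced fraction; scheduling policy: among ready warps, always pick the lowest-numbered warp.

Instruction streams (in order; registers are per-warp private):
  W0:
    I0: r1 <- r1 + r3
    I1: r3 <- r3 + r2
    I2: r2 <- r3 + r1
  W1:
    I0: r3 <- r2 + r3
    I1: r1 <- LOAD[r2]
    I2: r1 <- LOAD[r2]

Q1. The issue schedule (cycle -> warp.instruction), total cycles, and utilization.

cycle 0: W0.I0
cycle 1: W0.I1
cycle 2: W0.I2
cycle 3: W1.I0
cycle 4: W1.I1
cycle 5: idle
cycle 6: idle
cycle 7: idle
cycle 8: idle
cycle 9: W1.I2

Answer: 10 cycles, utilization 3/5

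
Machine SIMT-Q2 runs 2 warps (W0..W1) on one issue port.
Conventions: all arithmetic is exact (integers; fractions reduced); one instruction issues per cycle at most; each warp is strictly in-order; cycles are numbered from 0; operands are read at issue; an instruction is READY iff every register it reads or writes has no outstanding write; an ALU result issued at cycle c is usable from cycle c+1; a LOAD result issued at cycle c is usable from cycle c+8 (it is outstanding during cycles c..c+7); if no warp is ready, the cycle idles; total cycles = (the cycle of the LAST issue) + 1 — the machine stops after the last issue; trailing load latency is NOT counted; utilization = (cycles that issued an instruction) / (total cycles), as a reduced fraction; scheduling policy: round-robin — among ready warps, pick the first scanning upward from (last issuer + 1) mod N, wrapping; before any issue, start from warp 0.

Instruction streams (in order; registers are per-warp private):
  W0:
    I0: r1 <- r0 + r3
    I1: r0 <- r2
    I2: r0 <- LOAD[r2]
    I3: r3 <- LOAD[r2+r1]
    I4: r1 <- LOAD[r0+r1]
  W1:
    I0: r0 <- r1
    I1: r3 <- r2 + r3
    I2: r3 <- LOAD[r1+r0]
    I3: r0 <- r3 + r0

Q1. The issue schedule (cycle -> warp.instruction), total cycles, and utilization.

cycle 0: W0.I0
cycle 1: W1.I0
cycle 2: W0.I1
cycle 3: W1.I1
cycle 4: W0.I2
cycle 5: W1.I2
cycle 6: W0.I3
cycle 7: idle
cycle 8: idle
cycle 9: idle
cycle 10: idle
cycle 11: idle
cycle 12: W0.I4
cycle 13: W1.I3

Answer: 14 cycles, utilization 9/14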